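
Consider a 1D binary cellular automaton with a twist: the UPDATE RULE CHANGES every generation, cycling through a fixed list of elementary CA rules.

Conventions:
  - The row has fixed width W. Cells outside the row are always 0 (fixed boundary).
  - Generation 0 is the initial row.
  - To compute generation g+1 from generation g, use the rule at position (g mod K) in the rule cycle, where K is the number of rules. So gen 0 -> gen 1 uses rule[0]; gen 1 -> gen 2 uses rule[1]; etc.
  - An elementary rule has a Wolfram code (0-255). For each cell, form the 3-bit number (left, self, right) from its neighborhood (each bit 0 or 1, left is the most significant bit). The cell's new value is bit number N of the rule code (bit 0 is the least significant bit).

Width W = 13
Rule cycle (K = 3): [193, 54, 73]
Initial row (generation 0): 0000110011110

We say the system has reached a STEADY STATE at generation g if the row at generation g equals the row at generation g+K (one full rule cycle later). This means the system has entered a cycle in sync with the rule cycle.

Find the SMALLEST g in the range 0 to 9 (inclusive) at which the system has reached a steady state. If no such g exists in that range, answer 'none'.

Answer: none

Derivation:
Gen 0: 0000110011110
Gen 1 (rule 193): 1110010001110
Gen 2 (rule 54): 0001111010001
Gen 3 (rule 73): 1101001000100
Gen 4 (rule 193): 0100000010001
Gen 5 (rule 54): 1110000111011
Gen 6 (rule 73): 1010110101011
Gen 7 (rule 193): 0000010000001
Gen 8 (rule 54): 0000111000011
Gen 9 (rule 73): 1110101011011
Gen 10 (rule 193): 0110000001001
Gen 11 (rule 54): 1001000011111
Gen 12 (rule 73): 0000011010001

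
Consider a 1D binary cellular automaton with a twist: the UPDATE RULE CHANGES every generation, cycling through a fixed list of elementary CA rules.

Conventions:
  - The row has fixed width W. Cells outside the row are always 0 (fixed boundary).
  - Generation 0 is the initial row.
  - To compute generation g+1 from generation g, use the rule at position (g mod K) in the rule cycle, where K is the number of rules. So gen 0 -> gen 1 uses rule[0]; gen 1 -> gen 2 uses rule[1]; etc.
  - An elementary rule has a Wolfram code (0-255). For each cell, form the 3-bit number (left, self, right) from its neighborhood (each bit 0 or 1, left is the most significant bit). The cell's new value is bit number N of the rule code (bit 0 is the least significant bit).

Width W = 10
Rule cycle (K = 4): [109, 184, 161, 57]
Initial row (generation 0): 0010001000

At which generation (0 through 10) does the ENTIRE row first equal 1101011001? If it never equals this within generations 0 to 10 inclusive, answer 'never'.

Gen 0: 0010001000
Gen 1 (rule 109): 1010101011
Gen 2 (rule 184): 0101010110
Gen 3 (rule 161): 0010101000
Gen 4 (rule 57): 1001010111
Gen 5 (rule 109): 1001111101
Gen 6 (rule 184): 0101111010
Gen 7 (rule 161): 0010110100
Gen 8 (rule 57): 1001101011
Gen 9 (rule 109): 1001111111
Gen 10 (rule 184): 0101111110

Answer: never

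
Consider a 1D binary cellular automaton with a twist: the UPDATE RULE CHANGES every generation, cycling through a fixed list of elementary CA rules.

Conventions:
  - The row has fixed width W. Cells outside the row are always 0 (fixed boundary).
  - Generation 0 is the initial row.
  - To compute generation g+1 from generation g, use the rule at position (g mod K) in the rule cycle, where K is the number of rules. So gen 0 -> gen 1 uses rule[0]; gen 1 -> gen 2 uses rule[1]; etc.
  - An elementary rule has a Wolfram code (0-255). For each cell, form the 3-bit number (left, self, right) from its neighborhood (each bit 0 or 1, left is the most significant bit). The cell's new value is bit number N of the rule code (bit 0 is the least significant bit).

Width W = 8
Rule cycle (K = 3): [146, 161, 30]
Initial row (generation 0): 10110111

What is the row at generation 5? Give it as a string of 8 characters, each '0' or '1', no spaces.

Answer: 00000100

Derivation:
Gen 0: 10110111
Gen 1 (rule 146): 00000010
Gen 2 (rule 161): 11111000
Gen 3 (rule 30): 10000100
Gen 4 (rule 146): 01001010
Gen 5 (rule 161): 00000100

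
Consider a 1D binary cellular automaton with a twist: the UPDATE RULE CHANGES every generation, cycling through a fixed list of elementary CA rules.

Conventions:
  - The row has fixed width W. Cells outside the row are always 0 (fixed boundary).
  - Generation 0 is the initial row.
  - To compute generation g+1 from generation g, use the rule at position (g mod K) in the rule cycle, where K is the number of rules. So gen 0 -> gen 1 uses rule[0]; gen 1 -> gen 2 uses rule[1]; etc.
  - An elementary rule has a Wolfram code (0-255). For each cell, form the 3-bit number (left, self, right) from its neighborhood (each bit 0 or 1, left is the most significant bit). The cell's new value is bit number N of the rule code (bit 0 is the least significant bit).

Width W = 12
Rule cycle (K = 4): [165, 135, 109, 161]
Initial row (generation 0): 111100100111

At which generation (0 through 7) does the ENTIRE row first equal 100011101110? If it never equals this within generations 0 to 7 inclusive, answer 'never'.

Gen 0: 111100100111
Gen 1 (rule 165): 011000100010
Gen 2 (rule 135): 100011101110
Gen 3 (rule 109): 101010111010
Gen 4 (rule 161): 010101010100
Gen 5 (rule 165): 011111111101
Gen 6 (rule 135): 101111111001
Gen 7 (rule 109): 111000001001

Answer: 2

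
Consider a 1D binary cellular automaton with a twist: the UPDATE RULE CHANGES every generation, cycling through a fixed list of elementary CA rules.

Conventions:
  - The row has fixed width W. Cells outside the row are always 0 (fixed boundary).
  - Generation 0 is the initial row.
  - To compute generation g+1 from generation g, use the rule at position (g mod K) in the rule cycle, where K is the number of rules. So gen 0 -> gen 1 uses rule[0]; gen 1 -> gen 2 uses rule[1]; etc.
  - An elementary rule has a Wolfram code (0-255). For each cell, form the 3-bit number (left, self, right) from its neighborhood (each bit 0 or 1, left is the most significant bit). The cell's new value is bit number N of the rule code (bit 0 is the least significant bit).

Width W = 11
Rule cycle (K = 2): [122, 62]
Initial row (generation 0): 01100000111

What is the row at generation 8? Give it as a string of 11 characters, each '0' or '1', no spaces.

Gen 0: 01100000111
Gen 1 (rule 122): 11110001101
Gen 2 (rule 62): 10001011011
Gen 3 (rule 122): 01010111111
Gen 4 (rule 62): 11111100000
Gen 5 (rule 122): 10000110000
Gen 6 (rule 62): 11001101000
Gen 7 (rule 122): 11111110100
Gen 8 (rule 62): 10000001110

Answer: 10000001110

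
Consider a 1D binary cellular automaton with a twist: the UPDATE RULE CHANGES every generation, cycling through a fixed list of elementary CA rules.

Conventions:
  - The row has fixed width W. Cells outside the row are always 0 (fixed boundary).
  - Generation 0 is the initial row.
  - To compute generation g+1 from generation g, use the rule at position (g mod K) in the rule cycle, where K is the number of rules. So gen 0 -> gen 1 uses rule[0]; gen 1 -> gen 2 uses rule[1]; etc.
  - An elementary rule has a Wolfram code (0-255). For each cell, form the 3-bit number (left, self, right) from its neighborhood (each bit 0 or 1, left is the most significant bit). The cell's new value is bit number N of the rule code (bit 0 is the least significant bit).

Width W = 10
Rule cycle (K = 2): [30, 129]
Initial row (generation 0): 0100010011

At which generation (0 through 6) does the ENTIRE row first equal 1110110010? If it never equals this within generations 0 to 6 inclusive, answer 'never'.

Gen 0: 0100010011
Gen 1 (rule 30): 1110111110
Gen 2 (rule 129): 0100011100
Gen 3 (rule 30): 1110110010
Gen 4 (rule 129): 0100000000
Gen 5 (rule 30): 1110000000
Gen 6 (rule 129): 0100111111

Answer: 3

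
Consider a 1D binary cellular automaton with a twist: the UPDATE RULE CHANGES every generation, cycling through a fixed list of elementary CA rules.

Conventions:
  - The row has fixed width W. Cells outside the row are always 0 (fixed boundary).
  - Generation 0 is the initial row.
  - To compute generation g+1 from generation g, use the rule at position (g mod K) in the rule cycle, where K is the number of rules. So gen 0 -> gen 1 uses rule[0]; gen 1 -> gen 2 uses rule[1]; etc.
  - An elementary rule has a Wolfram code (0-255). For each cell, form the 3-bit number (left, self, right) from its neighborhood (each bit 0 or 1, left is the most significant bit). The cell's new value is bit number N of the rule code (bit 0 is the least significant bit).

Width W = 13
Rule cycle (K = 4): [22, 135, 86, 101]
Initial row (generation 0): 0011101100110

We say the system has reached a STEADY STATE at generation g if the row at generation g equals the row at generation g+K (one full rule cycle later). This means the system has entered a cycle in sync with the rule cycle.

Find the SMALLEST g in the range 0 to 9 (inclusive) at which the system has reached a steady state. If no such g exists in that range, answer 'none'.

Gen 0: 0011101100110
Gen 1 (rule 22): 0100000011001
Gen 2 (rule 135): 1101111100011
Gen 3 (rule 86): 0100000110101
Gen 4 (rule 101): 0101110011111
Gen 5 (rule 22): 1100001100000
Gen 6 (rule 135): 0001110001111
Gen 7 (rule 86): 0010011010001
Gen 8 (rule 101): 1010001110101
Gen 9 (rule 22): 1011010000101
Gen 10 (rule 135): 1000010111101
Gen 11 (rule 86): 1100110000101
Gen 12 (rule 101): 0100010110111
Gen 13 (rule 22): 1110110000000

Answer: none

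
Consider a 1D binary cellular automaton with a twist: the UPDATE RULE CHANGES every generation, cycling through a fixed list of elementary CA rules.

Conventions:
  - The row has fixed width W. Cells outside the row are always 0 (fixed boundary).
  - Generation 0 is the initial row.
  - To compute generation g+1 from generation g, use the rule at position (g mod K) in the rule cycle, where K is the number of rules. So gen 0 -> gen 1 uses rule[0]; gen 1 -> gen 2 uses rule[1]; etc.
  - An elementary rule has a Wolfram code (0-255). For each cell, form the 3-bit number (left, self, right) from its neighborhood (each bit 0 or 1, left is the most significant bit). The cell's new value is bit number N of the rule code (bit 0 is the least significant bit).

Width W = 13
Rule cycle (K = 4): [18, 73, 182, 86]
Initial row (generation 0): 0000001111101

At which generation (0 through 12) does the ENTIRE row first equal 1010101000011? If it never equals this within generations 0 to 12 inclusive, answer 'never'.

Gen 0: 0000001111101
Gen 1 (rule 18): 0000010000000
Gen 2 (rule 73): 1111000111111
Gen 3 (rule 182): 0110101011110
Gen 4 (rule 86): 1010101000011
Gen 5 (rule 18): 0000000100100
Gen 6 (rule 73): 1111110000001
Gen 7 (rule 182): 0111101000011
Gen 8 (rule 86): 1000101100101
Gen 9 (rule 18): 0101000011000
Gen 10 (rule 73): 0000011011011
Gen 11 (rule 182): 0000100100100
Gen 12 (rule 86): 0001111111110

Answer: 4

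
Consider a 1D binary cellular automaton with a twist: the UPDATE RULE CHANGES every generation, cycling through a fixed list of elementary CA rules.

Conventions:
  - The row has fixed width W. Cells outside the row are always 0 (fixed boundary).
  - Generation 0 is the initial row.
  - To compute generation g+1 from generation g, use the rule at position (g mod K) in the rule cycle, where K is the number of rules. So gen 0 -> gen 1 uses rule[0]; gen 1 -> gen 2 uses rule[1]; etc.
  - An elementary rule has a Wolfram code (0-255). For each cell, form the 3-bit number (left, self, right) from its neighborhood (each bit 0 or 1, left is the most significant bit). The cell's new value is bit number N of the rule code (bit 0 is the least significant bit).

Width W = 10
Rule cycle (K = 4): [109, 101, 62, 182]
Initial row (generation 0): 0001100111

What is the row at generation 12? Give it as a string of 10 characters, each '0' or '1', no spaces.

Gen 0: 0001100111
Gen 1 (rule 109): 1101100101
Gen 2 (rule 101): 0110100111
Gen 3 (rule 62): 1101111100
Gen 4 (rule 182): 0010111010
Gen 5 (rule 109): 1011101110
Gen 6 (rule 101): 1100110010
Gen 7 (rule 62): 1011101111
Gen 8 (rule 182): 1101010110
Gen 9 (rule 109): 1111111110
Gen 10 (rule 101): 0000000010
Gen 11 (rule 62): 0000000111
Gen 12 (rule 182): 0000001010

Answer: 0000001010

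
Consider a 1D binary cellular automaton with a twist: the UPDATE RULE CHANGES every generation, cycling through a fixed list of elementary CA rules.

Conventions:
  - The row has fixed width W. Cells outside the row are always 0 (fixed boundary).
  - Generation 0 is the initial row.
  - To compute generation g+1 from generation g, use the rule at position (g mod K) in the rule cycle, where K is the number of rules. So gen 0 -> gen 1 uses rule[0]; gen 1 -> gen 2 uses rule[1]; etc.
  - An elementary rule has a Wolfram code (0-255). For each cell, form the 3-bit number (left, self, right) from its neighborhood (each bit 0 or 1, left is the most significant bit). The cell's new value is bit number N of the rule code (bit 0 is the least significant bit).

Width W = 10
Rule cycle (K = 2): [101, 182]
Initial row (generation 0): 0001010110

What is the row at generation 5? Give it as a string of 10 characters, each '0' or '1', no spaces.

Answer: 0100100001

Derivation:
Gen 0: 0001010110
Gen 1 (rule 101): 1101111010
Gen 2 (rule 182): 0010110111
Gen 3 (rule 101): 1011011001
Gen 4 (rule 182): 1100100111
Gen 5 (rule 101): 0100100001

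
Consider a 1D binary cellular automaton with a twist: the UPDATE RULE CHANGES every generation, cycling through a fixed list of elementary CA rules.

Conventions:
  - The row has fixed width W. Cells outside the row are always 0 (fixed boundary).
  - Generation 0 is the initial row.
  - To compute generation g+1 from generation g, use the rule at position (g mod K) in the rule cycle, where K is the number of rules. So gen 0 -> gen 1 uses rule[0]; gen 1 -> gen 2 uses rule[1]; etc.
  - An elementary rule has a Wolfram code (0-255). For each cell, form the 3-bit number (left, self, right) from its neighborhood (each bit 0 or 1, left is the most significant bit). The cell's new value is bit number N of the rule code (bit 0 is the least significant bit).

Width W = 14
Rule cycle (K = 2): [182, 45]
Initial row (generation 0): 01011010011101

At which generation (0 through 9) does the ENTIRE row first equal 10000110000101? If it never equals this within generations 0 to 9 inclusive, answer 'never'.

Gen 0: 01011010011101
Gen 1 (rule 182): 11100111101011
Gen 2 (rule 45): 10000100011110
Gen 3 (rule 182): 11001110101101
Gen 4 (rule 45): 10001001111011
Gen 5 (rule 182): 11011110110100
Gen 6 (rule 45): 10110001101101
Gen 7 (rule 182): 11001010010011
Gen 8 (rule 45): 10001110010010
Gen 9 (rule 182): 11010101111111

Answer: never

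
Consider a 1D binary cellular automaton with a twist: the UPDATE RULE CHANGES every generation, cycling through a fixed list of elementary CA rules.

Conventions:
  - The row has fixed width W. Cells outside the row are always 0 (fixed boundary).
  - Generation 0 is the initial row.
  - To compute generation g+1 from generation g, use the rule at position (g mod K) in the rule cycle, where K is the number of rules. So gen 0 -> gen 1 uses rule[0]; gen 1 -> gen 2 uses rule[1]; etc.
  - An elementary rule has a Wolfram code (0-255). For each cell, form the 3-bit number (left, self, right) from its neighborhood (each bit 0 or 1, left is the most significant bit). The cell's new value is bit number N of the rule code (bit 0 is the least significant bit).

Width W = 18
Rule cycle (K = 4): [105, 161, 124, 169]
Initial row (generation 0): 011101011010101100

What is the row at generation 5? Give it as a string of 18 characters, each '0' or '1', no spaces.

Gen 0: 011101011010101100
Gen 1 (rule 105): 010110111101011101
Gen 2 (rule 161): 001001011010101010
Gen 3 (rule 124): 001101111111111111
Gen 4 (rule 169): 101011111111111110
Gen 5 (rule 105): 010110000000000010

Answer: 010110000000000010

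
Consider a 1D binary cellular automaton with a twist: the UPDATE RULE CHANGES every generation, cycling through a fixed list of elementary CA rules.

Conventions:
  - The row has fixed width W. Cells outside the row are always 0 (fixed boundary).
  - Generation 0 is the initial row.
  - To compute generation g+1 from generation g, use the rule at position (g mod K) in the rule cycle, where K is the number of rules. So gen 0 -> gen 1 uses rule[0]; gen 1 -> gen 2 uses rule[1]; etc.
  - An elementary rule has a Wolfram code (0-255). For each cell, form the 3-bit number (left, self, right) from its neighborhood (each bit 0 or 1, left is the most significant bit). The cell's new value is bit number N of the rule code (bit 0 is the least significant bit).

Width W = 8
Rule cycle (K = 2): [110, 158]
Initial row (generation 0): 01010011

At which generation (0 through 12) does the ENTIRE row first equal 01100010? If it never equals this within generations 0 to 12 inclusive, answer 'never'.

Answer: never

Derivation:
Gen 0: 01010011
Gen 1 (rule 110): 11110111
Gen 2 (rule 158): 11100110
Gen 3 (rule 110): 10101110
Gen 4 (rule 158): 10101101
Gen 5 (rule 110): 11111111
Gen 6 (rule 158): 11111110
Gen 7 (rule 110): 10000010
Gen 8 (rule 158): 11000111
Gen 9 (rule 110): 11001101
Gen 10 (rule 158): 10111001
Gen 11 (rule 110): 11101011
Gen 12 (rule 158): 11001010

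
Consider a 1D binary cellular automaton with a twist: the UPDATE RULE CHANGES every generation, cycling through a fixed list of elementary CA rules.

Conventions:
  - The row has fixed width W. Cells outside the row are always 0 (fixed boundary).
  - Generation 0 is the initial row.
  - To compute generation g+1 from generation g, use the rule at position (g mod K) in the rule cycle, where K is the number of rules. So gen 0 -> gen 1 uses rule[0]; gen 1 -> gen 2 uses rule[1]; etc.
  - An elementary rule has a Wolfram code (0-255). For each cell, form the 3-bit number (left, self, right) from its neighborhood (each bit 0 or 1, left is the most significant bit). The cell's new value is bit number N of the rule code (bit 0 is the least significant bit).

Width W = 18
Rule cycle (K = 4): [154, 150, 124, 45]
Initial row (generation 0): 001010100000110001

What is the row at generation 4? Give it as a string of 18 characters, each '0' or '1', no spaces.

Gen 0: 001010100000110001
Gen 1 (rule 154): 010000010001101010
Gen 2 (rule 150): 111000111010001011
Gen 3 (rule 124): 101100101111001111
Gen 4 (rule 45): 111000111000001000

Answer: 111000111000001000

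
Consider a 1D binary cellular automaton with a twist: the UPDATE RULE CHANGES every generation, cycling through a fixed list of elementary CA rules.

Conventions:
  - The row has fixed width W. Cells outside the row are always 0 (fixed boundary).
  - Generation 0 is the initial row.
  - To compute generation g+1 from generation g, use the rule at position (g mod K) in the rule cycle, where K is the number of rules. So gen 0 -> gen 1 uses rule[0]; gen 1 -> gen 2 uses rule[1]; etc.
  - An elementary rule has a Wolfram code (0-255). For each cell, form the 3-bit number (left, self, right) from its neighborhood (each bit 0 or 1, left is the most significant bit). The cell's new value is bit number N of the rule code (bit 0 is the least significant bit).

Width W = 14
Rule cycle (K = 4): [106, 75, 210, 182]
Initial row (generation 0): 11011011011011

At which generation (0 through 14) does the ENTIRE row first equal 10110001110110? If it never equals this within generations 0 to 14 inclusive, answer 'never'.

Gen 0: 11011011011011
Gen 1 (rule 106): 11111111111111
Gen 2 (rule 75): 10000000000001
Gen 3 (rule 210): 01000000000010
Gen 4 (rule 182): 11100000000111
Gen 5 (rule 106): 10100000001101
Gen 6 (rule 75): 00001111111100
Gen 7 (rule 210): 00010111111110
Gen 8 (rule 182): 00111011111101
Gen 9 (rule 106): 01101110000110
Gen 10 (rule 75): 11101010111110
Gen 11 (rule 210): 01100000011111
Gen 12 (rule 182): 10010000101110
Gen 13 (rule 106): 00100001011010
Gen 14 (rule 75): 11001110011000

Answer: never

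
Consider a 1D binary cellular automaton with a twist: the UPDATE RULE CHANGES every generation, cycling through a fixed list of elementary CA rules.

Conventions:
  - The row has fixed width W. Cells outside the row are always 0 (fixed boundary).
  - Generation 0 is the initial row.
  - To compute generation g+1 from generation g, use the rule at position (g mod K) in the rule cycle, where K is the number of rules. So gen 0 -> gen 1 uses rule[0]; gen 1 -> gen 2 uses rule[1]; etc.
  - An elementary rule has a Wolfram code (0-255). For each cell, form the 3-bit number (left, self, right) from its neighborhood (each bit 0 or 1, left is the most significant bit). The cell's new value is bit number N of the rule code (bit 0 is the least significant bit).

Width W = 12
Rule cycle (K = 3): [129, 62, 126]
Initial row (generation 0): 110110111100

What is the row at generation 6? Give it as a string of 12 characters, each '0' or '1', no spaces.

Answer: 110110111110

Derivation:
Gen 0: 110110111100
Gen 1 (rule 129): 000000011001
Gen 2 (rule 62): 000000110111
Gen 3 (rule 126): 000001111101
Gen 4 (rule 129): 111100111000
Gen 5 (rule 62): 100011100100
Gen 6 (rule 126): 110110111110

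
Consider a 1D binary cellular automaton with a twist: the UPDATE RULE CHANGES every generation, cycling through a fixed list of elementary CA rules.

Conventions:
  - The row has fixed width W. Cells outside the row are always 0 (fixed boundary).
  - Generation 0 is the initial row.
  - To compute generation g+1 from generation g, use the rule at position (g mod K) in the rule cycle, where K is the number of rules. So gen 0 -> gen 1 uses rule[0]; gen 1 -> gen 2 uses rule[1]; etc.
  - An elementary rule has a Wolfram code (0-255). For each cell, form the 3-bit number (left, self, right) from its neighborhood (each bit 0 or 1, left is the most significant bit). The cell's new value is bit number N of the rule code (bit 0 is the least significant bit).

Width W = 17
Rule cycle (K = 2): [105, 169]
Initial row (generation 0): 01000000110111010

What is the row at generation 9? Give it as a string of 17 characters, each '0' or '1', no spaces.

Gen 0: 01000000110111010
Gen 1 (rule 105): 00011110111101100
Gen 2 (rule 169): 11011101111011001
Gen 3 (rule 105): 11110111001111000
Gen 4 (rule 169): 11101110001110011
Gen 5 (rule 105): 10111010101010011
Gen 6 (rule 169): 01110101010100010
Gen 7 (rule 105): 01011010101001000
Gen 8 (rule 169): 00110101010000011
Gen 9 (rule 105): 10111010100111011

Answer: 10111010100111011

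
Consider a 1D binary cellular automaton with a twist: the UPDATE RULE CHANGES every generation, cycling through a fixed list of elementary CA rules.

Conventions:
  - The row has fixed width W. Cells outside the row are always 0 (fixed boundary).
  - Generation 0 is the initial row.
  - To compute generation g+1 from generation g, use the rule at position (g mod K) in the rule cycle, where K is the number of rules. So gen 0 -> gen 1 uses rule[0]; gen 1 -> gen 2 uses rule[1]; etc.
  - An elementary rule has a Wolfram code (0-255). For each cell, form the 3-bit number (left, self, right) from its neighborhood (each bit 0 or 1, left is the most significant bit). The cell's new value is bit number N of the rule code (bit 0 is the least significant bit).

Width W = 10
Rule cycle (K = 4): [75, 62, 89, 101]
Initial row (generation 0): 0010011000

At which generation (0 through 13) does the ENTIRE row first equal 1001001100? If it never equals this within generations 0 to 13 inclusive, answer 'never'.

Gen 0: 0010011000
Gen 1 (rule 75): 1100111011
Gen 2 (rule 62): 1011100110
Gen 3 (rule 89): 0010110111
Gen 4 (rule 101): 1011011001
Gen 5 (rule 75): 0011011010
Gen 6 (rule 62): 0110110111
Gen 7 (rule 89): 0110110101
Gen 8 (rule 101): 0011011111
Gen 9 (rule 75): 1111010001
Gen 10 (rule 62): 1000111011
Gen 11 (rule 89): 0110101011
Gen 12 (rule 101): 0011111101
Gen 13 (rule 75): 1110000100

Answer: never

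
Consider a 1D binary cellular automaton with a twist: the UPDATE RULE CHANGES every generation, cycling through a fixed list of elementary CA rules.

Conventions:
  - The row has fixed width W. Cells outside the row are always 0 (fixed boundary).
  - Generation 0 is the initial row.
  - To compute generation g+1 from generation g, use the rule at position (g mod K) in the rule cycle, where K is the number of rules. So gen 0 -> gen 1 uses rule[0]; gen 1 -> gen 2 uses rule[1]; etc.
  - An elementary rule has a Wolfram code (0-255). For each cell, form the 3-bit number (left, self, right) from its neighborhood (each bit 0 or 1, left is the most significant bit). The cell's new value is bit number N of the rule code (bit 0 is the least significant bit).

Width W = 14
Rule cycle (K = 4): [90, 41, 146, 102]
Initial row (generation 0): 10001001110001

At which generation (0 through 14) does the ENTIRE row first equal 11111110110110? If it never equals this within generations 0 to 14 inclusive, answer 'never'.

Gen 0: 10001001110001
Gen 1 (rule 90): 01010111011010
Gen 2 (rule 41): 00101100110100
Gen 3 (rule 146): 01000011000010
Gen 4 (rule 102): 11000101000110
Gen 5 (rule 90): 11101000101111
Gen 6 (rule 41): 10010010011000
Gen 7 (rule 146): 01101101100100
Gen 8 (rule 102): 10110110101100
Gen 9 (rule 90): 00110110001110
Gen 10 (rule 41): 10101100101000
Gen 11 (rule 146): 00000011000100
Gen 12 (rule 102): 00000101001100
Gen 13 (rule 90): 00001000111110
Gen 14 (rule 41): 11100010100000

Answer: never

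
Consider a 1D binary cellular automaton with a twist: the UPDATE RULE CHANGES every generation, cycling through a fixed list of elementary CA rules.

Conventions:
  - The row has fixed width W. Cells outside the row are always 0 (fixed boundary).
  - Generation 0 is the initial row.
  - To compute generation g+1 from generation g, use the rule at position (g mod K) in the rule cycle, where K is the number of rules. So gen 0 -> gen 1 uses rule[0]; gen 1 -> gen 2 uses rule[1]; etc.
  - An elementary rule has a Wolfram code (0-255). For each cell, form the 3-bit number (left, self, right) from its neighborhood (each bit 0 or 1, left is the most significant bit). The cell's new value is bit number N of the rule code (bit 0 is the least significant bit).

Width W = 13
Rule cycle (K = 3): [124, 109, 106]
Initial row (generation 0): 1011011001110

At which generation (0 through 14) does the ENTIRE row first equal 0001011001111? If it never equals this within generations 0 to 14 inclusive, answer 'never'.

Gen 0: 1011011001110
Gen 1 (rule 124): 1111111101011
Gen 2 (rule 109): 1000000111111
Gen 3 (rule 106): 0000001100001
Gen 4 (rule 124): 0000001110001
Gen 5 (rule 109): 1111101010101
Gen 6 (rule 106): 1000110101010
Gen 7 (rule 124): 1100111111111
Gen 8 (rule 109): 1100100000001
Gen 9 (rule 106): 1101000000010
Gen 10 (rule 124): 1111100000011
Gen 11 (rule 109): 1000101111011
Gen 12 (rule 106): 0001011001111
Gen 13 (rule 124): 0001111101001
Gen 14 (rule 109): 1101000111001

Answer: 12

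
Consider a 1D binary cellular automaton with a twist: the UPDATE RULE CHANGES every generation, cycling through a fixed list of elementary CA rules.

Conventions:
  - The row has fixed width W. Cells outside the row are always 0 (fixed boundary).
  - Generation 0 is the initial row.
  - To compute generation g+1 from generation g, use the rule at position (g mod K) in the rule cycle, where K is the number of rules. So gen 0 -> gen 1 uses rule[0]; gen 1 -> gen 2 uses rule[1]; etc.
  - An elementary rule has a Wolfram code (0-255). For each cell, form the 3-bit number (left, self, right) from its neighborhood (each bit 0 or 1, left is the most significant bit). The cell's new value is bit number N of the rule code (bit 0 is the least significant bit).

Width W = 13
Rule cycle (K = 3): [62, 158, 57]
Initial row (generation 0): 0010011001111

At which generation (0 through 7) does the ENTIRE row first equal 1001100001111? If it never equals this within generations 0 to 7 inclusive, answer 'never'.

Answer: never

Derivation:
Gen 0: 0010011001111
Gen 1 (rule 62): 0111110111000
Gen 2 (rule 158): 1111100110100
Gen 3 (rule 57): 1000010101011
Gen 4 (rule 62): 1100111111110
Gen 5 (rule 158): 1011111111101
Gen 6 (rule 57): 0110000000010
Gen 7 (rule 62): 1101000000111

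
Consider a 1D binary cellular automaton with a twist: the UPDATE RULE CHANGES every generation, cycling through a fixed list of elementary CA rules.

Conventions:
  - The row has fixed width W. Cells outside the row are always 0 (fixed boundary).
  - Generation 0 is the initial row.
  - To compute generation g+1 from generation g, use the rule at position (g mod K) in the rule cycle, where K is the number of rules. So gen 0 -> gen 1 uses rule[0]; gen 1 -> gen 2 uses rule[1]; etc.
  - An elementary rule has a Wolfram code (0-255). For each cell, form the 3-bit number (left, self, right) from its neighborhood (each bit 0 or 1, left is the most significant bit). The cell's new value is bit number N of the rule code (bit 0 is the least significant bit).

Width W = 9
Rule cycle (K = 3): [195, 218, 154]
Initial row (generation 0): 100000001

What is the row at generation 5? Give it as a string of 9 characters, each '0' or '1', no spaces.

Answer: 111111111

Derivation:
Gen 0: 100000001
Gen 1 (rule 195): 001111110
Gen 2 (rule 218): 011111111
Gen 3 (rule 154): 111111110
Gen 4 (rule 195): 011111110
Gen 5 (rule 218): 111111111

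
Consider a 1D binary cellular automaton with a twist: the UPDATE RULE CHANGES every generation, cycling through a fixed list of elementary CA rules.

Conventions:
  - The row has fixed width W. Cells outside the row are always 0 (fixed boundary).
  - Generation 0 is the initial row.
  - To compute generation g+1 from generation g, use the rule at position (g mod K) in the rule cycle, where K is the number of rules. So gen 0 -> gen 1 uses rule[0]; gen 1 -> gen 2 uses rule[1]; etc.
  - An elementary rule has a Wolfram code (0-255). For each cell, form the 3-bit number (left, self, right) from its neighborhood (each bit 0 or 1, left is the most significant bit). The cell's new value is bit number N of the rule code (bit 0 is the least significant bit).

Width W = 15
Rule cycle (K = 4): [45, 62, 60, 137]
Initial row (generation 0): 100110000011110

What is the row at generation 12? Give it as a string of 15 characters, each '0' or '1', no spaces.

Gen 0: 100110000011110
Gen 1 (rule 45): 100100111010000
Gen 2 (rule 62): 111111100111000
Gen 3 (rule 60): 100000010100100
Gen 4 (rule 137): 001111000000001
Gen 5 (rule 45): 101000011111101
Gen 6 (rule 62): 111100110000011
Gen 7 (rule 60): 100010101000010
Gen 8 (rule 137): 001000000011000
Gen 9 (rule 45): 101011111010011
Gen 10 (rule 62): 111110000111110
Gen 11 (rule 60): 100001000100001
Gen 12 (rule 137): 001100010001100

Answer: 001100010001100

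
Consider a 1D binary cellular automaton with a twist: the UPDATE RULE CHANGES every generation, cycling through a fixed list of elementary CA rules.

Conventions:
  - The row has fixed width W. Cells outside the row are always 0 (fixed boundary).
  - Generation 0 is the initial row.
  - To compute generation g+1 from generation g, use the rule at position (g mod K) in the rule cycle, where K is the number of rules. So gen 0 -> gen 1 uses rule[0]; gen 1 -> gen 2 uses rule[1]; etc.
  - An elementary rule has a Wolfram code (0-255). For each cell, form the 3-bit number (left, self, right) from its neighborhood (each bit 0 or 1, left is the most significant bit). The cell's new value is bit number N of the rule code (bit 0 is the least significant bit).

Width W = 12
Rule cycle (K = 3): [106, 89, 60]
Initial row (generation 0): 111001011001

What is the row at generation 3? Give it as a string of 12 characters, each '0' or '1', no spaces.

Answer: 000000111101

Derivation:
Gen 0: 111001011001
Gen 1 (rule 106): 101010111010
Gen 2 (rule 89): 000000101001
Gen 3 (rule 60): 000000111101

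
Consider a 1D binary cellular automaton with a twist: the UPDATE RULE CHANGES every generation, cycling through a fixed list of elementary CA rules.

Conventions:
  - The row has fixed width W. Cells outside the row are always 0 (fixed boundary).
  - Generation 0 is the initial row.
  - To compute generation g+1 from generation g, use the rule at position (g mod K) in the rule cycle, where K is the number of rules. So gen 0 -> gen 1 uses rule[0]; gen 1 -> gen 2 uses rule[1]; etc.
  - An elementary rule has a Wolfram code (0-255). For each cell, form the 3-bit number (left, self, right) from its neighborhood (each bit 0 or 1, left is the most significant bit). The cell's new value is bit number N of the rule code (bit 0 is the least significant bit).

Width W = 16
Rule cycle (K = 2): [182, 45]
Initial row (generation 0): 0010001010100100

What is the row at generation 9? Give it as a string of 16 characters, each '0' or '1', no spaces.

Gen 0: 0010001010100100
Gen 1 (rule 182): 0111011111111110
Gen 2 (rule 45): 0100110000000000
Gen 3 (rule 182): 1111001000000000
Gen 4 (rule 45): 1000001011111111
Gen 5 (rule 182): 1100011101111110
Gen 6 (rule 45): 1001010011000000
Gen 7 (rule 182): 1111111100100000
Gen 8 (rule 45): 1000000000101111
Gen 9 (rule 182): 1100000001110110

Answer: 1100000001110110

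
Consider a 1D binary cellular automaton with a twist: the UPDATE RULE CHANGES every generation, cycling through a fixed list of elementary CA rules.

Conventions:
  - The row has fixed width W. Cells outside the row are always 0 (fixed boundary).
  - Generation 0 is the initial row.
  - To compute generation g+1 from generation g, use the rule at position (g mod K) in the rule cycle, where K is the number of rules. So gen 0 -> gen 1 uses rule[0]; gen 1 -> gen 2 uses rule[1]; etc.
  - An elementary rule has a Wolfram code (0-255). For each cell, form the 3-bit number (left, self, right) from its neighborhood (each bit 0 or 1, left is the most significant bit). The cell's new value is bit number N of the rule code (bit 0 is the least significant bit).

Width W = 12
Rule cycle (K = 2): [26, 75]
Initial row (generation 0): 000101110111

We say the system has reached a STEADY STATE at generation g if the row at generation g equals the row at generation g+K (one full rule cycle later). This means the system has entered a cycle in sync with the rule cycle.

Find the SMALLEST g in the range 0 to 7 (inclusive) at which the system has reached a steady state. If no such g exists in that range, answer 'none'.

Gen 0: 000101110111
Gen 1 (rule 26): 001001000100
Gen 2 (rule 75): 110010011001
Gen 3 (rule 26): 101101110110
Gen 4 (rule 75): 001101010110
Gen 5 (rule 26): 011000000101
Gen 6 (rule 75): 111011111000
Gen 7 (rule 26): 100010000100
Gen 8 (rule 75): 001100111001
Gen 9 (rule 26): 011011100110

Answer: none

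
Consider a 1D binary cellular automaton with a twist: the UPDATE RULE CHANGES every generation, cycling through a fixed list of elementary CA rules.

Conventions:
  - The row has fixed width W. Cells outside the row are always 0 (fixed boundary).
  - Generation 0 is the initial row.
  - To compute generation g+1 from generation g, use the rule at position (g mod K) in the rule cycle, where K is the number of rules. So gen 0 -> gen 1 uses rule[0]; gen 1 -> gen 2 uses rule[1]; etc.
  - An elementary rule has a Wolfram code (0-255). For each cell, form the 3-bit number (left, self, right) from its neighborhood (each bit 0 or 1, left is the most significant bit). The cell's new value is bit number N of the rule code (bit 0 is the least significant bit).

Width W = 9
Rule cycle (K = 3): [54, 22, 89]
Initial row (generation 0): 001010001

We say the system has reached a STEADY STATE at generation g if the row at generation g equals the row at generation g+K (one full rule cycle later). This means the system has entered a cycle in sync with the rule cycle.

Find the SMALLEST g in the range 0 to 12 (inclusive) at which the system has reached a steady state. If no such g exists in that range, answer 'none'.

Gen 0: 001010001
Gen 1 (rule 54): 011111011
Gen 2 (rule 22): 100000000
Gen 3 (rule 89): 011111111
Gen 4 (rule 54): 100000000
Gen 5 (rule 22): 110000000
Gen 6 (rule 89): 111111111
Gen 7 (rule 54): 000000000
Gen 8 (rule 22): 000000000
Gen 9 (rule 89): 111111111
Gen 10 (rule 54): 000000000
Gen 11 (rule 22): 000000000
Gen 12 (rule 89): 111111111
Gen 13 (rule 54): 000000000
Gen 14 (rule 22): 000000000
Gen 15 (rule 89): 111111111

Answer: 6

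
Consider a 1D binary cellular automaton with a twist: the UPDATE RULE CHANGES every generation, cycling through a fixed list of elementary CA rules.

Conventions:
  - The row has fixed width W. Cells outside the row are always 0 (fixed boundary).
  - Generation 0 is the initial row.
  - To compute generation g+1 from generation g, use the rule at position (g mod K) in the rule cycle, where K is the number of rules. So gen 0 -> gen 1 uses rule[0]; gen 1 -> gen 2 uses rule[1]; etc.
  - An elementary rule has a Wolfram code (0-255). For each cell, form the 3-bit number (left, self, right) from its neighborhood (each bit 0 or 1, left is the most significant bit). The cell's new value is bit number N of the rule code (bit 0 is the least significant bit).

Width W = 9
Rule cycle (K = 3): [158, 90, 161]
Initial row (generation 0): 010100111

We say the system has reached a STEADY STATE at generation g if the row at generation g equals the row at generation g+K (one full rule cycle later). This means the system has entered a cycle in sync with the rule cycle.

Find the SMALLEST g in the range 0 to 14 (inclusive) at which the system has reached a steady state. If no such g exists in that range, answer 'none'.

Answer: none

Derivation:
Gen 0: 010100111
Gen 1 (rule 158): 110111110
Gen 2 (rule 90): 110100011
Gen 3 (rule 161): 001001000
Gen 4 (rule 158): 011111100
Gen 5 (rule 90): 110000110
Gen 6 (rule 161): 000110000
Gen 7 (rule 158): 001101000
Gen 8 (rule 90): 011100100
Gen 9 (rule 161): 001000001
Gen 10 (rule 158): 011100011
Gen 11 (rule 90): 110110111
Gen 12 (rule 161): 001001010
Gen 13 (rule 158): 011111011
Gen 14 (rule 90): 110001011
Gen 15 (rule 161): 000100100
Gen 16 (rule 158): 001111110
Gen 17 (rule 90): 011000011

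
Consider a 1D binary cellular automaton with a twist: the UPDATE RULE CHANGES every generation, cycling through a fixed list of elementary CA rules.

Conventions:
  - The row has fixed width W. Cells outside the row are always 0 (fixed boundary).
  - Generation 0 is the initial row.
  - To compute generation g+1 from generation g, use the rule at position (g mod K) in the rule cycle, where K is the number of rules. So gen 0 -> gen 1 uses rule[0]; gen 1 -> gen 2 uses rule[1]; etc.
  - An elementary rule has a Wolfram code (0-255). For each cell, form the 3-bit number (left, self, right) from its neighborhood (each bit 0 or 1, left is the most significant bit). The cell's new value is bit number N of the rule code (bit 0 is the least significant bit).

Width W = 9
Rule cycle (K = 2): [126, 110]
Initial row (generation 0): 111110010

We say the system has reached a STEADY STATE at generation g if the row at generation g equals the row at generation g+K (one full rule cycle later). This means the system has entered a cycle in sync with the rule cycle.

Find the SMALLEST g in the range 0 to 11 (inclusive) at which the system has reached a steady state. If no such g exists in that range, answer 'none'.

Answer: 7

Derivation:
Gen 0: 111110010
Gen 1 (rule 126): 100011111
Gen 2 (rule 110): 100110001
Gen 3 (rule 126): 111111011
Gen 4 (rule 110): 100001111
Gen 5 (rule 126): 110011001
Gen 6 (rule 110): 110111011
Gen 7 (rule 126): 111101111
Gen 8 (rule 110): 100111001
Gen 9 (rule 126): 111101111
Gen 10 (rule 110): 100111001
Gen 11 (rule 126): 111101111
Gen 12 (rule 110): 100111001
Gen 13 (rule 126): 111101111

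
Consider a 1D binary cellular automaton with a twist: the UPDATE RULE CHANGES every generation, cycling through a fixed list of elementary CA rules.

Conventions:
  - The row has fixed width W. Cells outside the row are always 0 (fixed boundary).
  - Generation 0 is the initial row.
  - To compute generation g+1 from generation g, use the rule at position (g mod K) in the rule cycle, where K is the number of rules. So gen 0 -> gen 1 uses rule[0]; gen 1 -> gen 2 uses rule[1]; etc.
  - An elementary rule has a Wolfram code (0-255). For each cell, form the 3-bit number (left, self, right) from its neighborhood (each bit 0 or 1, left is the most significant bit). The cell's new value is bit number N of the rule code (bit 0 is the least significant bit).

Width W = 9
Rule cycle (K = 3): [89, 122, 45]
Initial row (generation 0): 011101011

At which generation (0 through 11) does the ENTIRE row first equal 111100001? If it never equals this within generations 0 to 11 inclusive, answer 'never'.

Gen 0: 011101011
Gen 1 (rule 89): 010100011
Gen 2 (rule 122): 101010111
Gen 3 (rule 45): 111111100
Gen 4 (rule 89): 100000111
Gen 5 (rule 122): 010001101
Gen 6 (rule 45): 010101011
Gen 7 (rule 89): 000000011
Gen 8 (rule 122): 000000111
Gen 9 (rule 45): 111110100
Gen 10 (rule 89): 100010011
Gen 11 (rule 122): 010101111

Answer: never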